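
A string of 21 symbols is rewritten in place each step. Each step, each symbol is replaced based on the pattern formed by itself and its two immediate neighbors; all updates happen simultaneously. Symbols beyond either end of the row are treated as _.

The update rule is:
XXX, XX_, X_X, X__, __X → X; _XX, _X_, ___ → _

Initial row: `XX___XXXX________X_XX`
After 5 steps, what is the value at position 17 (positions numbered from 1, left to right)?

_XX_X_XXXX______X_X_X
X_XX_X_XXXX____X_X_X_
_X_XX_X_XXXX__X_X_X_X
X_X_XX_X_XXXXX_X_X_X_
_X_X_XX_X_XXXXX_X_X_X
position 17 holds X

X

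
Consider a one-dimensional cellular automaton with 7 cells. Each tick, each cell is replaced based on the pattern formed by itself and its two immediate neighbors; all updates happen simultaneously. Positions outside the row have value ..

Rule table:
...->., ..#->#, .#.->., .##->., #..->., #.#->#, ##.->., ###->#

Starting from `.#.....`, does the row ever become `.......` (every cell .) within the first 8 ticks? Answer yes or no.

yes

tick 1: #......
tick 2: .......
all cells are . at tick 2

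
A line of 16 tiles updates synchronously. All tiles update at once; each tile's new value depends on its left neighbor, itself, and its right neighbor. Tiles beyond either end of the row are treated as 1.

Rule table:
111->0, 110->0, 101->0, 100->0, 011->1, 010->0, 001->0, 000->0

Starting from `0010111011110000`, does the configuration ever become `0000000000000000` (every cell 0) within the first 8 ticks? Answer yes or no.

yes

0000100010000000
0000000000000000
all cells are 0 at tick 2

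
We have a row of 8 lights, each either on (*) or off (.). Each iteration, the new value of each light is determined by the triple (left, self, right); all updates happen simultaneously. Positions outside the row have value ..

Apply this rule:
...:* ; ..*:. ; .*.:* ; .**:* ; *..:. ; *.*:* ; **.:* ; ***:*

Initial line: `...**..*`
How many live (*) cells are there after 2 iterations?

**.**..*
*****..*
count of *: 6

6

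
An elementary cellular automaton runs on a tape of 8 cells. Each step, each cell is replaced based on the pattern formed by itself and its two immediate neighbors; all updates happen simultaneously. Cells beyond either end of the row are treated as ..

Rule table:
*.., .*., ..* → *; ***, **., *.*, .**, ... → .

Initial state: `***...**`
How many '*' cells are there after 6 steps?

4

...*.*..
..**.**.
.*.....*
***...**  (repeats step 0; period 4)
step 6: ..**.**.
count of *: 4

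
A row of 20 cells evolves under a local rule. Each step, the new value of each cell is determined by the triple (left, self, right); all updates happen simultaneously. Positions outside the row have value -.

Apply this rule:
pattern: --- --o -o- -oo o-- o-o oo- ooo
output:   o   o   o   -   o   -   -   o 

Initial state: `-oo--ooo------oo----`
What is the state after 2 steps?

o--oo-o-oooooo--oooo
ooo---o--oooo-oo-oo-

ooo---o--oooo-oo-oo-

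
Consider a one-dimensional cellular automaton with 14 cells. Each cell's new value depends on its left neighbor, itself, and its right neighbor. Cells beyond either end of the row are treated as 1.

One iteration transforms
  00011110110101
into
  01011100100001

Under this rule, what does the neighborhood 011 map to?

1

At position 3 the neighborhood is 011; the next row has 1 there.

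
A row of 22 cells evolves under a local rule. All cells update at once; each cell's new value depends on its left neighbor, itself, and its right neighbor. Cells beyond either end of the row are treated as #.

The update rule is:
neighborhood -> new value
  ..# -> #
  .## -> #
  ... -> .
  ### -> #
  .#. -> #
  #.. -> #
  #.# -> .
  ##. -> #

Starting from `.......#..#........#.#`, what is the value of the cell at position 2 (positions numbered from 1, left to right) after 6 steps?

#

step 1: #.....######......##.#
step 2: ##...########....###.#
step 3: ###.##########..####.#
step 4: ###.################.#
step 5: ###.################.#  (fixed point — unchanged through step 6)
position 2 holds #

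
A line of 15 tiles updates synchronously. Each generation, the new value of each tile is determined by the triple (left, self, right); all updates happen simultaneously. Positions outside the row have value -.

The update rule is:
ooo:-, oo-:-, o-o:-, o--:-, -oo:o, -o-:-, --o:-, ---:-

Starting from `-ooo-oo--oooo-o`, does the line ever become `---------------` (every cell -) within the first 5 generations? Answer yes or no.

-o---o---o-----
---------------
all cells are - at generation 2

yes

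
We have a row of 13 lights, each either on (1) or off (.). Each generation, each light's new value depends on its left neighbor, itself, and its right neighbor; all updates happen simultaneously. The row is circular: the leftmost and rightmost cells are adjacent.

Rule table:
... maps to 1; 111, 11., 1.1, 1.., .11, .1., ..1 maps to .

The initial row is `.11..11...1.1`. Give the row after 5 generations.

generation 1: ........1....
generation 2: 1111111...111
generation 3: ........1....  (repeats generation 1; period 2)
generation 5: ........1....

........1....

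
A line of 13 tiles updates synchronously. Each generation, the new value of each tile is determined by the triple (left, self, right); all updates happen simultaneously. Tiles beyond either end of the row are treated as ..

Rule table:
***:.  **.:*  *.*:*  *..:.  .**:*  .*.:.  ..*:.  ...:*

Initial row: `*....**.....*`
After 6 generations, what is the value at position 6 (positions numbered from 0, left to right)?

..**.**.***..
*.*******.*.*
.**.....**.*.
.**.***.***..
.****.***.*.*
.*..***.**.*.
position 6 holds *

*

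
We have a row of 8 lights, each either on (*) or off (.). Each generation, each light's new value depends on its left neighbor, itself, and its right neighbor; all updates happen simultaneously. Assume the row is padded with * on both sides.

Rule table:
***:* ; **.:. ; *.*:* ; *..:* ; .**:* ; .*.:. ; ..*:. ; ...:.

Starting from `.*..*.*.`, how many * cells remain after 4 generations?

5

generation 1: *.*..*.*
generation 2: .*.*..**
generation 3: *.*.*.**
generation 4: .*.*.***
count of *: 5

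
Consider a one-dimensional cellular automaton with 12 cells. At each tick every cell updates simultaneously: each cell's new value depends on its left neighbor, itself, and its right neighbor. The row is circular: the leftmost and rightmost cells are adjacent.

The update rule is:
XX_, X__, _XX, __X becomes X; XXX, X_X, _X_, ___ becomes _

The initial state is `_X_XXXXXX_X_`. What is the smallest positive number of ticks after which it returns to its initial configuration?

X__X____X__X
XXX_X__X_XXX
__X__XX__X__
_X_XXXXXX_X_

4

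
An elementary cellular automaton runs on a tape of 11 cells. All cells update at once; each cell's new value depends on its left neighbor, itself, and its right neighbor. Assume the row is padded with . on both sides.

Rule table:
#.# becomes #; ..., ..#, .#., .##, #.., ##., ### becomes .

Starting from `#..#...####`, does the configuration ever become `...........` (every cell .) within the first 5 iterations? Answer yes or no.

yes

iteration 1: ...........
all cells are . at iteration 1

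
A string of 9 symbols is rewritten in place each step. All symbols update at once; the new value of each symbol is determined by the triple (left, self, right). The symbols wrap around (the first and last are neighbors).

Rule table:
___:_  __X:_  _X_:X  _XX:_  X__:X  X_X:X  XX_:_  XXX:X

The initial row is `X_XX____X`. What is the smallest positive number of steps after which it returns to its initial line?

18

step 1: _X__X____
step 2: _XX_XX___
step 3: ___X__X__
step 4: ___XX_XX_
step 5: _____X__X
step 6: X____XX_X
step 7: _X_____X_
step 8: _XX____XX
step 9: X__X_____
step 10: XX_XX____
step 11: __X__X___
step 12: __XX_XX__
step 13: ____X__X_
step 14: ____XX_XX
step 15: X_____X__
step 16: XX____XX_
step 17: __X_____X
step 18: X_XX____X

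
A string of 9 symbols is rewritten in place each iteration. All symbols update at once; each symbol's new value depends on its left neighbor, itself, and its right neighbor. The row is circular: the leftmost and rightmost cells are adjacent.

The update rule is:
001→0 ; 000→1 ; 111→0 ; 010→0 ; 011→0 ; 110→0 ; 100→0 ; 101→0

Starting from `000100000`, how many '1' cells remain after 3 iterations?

110001111
000100000  (repeats iteration 0; period 2)
iteration 3: 110001111
count of 1: 6

6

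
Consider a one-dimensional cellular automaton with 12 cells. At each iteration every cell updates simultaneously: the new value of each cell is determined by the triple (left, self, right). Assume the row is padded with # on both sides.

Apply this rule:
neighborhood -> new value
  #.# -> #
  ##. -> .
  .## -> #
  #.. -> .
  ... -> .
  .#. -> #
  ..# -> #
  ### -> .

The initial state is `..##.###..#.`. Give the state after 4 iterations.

.##...##..##

iteration 1: .##.##...###
iteration 2: ##.##...##..
iteration 3: ..##...##..#
iteration 4: .##...##..##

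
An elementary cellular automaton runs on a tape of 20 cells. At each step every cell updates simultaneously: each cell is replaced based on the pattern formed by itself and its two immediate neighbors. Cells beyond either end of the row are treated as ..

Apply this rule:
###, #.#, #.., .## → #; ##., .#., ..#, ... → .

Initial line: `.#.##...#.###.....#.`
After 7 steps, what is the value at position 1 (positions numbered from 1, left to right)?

.

step 1: ..##.#...###.#.....#
step 2: ..#.#.#..##.#.#.....
step 3: ...#.#.#.#.#.#.#....
step 4: ....#.#.#.#.#.#.#...
step 5: .....#.#.#.#.#.#.#..
step 6: ......#.#.#.#.#.#.#.
step 7: .......#.#.#.#.#.#.#
position 1 holds .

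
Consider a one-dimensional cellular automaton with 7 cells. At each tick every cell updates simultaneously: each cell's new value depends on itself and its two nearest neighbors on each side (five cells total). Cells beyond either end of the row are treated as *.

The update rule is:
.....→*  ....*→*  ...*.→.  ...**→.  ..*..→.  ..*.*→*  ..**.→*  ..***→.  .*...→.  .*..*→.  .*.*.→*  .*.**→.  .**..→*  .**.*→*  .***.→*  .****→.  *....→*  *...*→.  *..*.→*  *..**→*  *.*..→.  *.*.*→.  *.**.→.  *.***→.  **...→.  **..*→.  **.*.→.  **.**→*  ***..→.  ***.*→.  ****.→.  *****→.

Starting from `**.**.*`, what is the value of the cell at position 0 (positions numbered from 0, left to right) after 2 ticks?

.

..*.**.
.**..**
position 0 holds .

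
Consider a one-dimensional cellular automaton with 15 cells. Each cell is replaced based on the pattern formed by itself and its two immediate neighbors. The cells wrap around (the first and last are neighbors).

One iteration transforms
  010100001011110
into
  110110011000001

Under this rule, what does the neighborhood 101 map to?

At position 2 the neighborhood is 101; the next row has 0 there.

0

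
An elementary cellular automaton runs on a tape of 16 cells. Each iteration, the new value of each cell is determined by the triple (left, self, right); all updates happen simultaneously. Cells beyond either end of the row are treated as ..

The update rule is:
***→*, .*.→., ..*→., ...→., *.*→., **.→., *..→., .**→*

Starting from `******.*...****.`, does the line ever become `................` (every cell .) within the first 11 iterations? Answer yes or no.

yes

iteration 1: *****......***..
iteration 2: ****.......**...
iteration 3: ***........*....
iteration 4: **..............
iteration 5: *...............
iteration 6: ................
all cells are . at iteration 6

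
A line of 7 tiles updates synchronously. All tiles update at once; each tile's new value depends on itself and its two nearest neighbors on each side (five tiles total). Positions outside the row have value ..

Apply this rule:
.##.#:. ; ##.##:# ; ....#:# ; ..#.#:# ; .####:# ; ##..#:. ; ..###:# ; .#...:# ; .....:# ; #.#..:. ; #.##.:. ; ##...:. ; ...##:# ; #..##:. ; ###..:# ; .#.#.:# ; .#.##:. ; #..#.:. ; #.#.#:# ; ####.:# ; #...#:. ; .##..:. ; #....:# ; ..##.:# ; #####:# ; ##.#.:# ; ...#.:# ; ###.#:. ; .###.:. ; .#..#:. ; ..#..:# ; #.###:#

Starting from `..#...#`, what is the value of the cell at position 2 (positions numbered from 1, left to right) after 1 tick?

####.##
position 2 holds #

#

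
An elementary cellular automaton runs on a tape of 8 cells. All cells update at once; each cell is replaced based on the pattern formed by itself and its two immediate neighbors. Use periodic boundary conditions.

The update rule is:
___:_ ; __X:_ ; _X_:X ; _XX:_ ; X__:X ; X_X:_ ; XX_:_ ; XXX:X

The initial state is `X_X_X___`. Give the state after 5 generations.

X_X_XX__
X_X___X_
X_XX__X_
X___X_X_
XX__X_X_

XX__X_X_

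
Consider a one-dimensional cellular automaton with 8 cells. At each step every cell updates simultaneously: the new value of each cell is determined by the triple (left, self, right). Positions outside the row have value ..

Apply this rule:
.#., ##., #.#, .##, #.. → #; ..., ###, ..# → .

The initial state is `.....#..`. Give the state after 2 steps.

.....##.
.....###

.....###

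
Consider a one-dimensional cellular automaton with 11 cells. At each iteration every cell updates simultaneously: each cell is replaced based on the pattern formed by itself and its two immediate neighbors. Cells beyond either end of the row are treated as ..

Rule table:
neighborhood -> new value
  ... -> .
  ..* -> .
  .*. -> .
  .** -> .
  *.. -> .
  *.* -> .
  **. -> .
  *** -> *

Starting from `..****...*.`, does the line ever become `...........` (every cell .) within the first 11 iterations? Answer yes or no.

yes

...**......
...........
all cells are . at iteration 2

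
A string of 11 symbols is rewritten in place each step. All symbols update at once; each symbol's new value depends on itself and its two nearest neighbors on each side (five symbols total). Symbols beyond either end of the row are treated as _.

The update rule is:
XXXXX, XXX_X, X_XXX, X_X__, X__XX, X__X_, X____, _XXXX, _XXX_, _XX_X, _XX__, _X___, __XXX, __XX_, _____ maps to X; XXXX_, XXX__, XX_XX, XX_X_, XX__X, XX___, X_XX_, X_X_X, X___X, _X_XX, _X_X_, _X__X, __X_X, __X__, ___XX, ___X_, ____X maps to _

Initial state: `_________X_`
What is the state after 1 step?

XXXXXXX___X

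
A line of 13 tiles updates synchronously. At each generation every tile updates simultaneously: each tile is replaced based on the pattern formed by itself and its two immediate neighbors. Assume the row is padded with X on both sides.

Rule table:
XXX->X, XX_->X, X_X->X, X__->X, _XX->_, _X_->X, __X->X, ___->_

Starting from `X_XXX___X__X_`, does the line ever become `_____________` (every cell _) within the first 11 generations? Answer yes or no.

no

XX_XXX_XXXXXX
XXX_XXX_XXXXX
XXXX_XXX_XXXX
XXXXX_XXX_XXX
XXXXXX_XXX_XX
XXXXXXX_XXX_X
XXXXXXXX_XXX_
XXXXXXXXX_XXX
XXXXXXXXXX_XX
XXXXXXXXXXX_X
XXXXXXXXXXXX_
generation 11 is XXXXXXXXXXXX_, still not uniform _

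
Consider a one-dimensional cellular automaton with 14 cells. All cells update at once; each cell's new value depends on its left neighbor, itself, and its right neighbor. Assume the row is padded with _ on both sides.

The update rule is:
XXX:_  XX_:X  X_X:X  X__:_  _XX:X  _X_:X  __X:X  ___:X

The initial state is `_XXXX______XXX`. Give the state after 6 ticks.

XXX__X_XXXXXXX

XX__X_XXXXXX_X
XX_XXXX____XXX
XXXX__X_XXXX_X
X__X_XXXX__XXX
X_XXXX__X_XX_X
XXX__X_XXXXXXX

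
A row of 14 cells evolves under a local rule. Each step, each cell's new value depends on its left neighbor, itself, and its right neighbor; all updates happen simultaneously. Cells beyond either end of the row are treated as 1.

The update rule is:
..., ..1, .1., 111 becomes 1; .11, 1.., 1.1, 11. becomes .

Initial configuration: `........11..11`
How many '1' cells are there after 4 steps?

6

step 1: .1111111...1.1
step 2: ..11111..111..
step 3: .1.111..1.1..1
step 4: .1..1..11.1.1.
count of 1: 6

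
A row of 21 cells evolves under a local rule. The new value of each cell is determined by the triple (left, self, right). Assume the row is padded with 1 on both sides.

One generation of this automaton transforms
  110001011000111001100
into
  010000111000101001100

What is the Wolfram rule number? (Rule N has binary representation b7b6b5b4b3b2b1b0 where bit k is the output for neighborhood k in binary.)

104

position 0: 111 → 0  (bit 7 = 0)
position 1: 110 → 1  (bit 6 = 1)
position 6: 101 → 1  (bit 5 = 1)
position 2: 100 → 0  (bit 4 = 0)
position 7: 011 → 1  (bit 3 = 1)
position 5: 010 → 0  (bit 2 = 0)
position 4: 001 → 0  (bit 1 = 0)
position 3: 000 → 0  (bit 0 = 0)
bits b7..b0 = 01101000 = 104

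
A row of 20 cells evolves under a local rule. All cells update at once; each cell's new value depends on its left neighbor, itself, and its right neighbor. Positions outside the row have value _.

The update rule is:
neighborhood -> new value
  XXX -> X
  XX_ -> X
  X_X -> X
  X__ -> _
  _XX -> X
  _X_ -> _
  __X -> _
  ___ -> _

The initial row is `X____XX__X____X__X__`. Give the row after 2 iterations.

_____XX_____________

_____XX_____________
_____XX_____________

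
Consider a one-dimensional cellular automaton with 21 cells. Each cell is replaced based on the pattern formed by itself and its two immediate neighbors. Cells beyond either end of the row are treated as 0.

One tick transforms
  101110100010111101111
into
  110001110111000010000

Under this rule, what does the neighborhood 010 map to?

1

At position 0 the neighborhood is 010; the next row has 1 there.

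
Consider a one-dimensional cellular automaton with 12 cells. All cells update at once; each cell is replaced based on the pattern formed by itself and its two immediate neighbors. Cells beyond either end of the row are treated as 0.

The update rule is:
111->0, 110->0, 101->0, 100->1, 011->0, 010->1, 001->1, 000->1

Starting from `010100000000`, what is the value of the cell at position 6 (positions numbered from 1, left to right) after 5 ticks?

1

tick 1: 110111111111
tick 2: 000000000000
tick 3: 111111111111
tick 4: 000000000000  (repeats tick 2; period 2)
tick 5: 111111111111
position 6 holds 1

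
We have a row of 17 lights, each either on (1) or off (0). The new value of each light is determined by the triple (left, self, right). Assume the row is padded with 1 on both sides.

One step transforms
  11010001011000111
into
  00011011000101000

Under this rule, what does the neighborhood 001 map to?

1

At position 6 the neighborhood is 001; the next row has 1 there.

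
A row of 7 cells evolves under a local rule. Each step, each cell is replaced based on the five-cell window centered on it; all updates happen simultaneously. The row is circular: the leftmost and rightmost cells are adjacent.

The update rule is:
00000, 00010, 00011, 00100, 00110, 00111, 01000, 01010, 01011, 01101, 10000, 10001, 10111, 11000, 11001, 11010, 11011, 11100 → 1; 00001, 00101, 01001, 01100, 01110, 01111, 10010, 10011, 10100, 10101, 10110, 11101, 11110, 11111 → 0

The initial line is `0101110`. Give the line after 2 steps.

step 1: 0011011
step 2: 1011100

1011100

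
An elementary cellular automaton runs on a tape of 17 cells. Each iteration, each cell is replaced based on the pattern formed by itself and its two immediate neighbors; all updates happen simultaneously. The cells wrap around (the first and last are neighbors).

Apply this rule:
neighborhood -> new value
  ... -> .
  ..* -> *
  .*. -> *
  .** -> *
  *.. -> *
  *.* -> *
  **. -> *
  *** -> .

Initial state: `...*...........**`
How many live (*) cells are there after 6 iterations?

iteration 1: *.***.........***
iteration 2: ***.**.......**..
iteration 3: *.*****.....*****
iteration 4: ***...**...**....
iteration 5: *.**.****.****..*
iteration 6: ******..***..****
count of *: 13

13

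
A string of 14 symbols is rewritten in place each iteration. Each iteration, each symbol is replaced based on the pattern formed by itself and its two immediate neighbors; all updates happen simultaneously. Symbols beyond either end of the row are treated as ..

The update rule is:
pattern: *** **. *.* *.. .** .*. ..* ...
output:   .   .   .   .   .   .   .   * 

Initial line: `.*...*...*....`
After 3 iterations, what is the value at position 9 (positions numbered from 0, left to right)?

iteration 1: ...*...*...***
iteration 2: **...*...*....
iteration 3: ...*...*...***
position 9 holds .

.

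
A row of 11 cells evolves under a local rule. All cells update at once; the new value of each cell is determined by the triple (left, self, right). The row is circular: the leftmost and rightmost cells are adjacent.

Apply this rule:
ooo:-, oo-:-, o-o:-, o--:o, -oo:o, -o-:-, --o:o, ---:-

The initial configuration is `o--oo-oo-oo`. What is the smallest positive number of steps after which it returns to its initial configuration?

-ooo--o--o-
oo--oo-oo-o
--ooo--o--o
ooo--oo-oo-
o--ooo--o--
-ooo--oo-oo
-o--ooo--o-
o-ooo--oo-o
--o--ooo--o
oo-ooo--oo-
o--o--ooo--
-oo-ooo--oo
-o--o--ooo-
o-oo-ooo--o
--o--o--ooo
oo-oo-ooo--
o--o--o--oo
-oo-oo-ooo-
oo--o--o--o
--oo-oo-ooo
ooo--o--o--
o--oo-oo-oo

22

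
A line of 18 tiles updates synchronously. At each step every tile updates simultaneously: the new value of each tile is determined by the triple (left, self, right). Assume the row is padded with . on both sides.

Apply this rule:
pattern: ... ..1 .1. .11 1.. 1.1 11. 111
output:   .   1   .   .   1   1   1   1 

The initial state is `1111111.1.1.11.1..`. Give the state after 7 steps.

.1.1.1.1111111.1.1

step 1: .1111111.1.1.11.1.
step 2: 1.1111111.1.1.11.1
step 3: .1.1111111.1.1.11.
step 4: 1.1.1111111.1.1.11
step 5: .1.1.1111111.1.1.1
step 6: 1.1.1.1111111.1.1.
step 7: .1.1.1.1111111.1.1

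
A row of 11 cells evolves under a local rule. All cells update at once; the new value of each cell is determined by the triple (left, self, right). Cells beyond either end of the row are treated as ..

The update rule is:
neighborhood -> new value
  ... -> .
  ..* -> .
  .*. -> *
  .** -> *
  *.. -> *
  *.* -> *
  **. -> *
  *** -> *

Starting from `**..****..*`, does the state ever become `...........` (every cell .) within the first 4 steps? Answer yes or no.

no

***.*****.*
***********
***********  (fixed point — unchanged through step 4)
step 4 is ***********, still not uniform .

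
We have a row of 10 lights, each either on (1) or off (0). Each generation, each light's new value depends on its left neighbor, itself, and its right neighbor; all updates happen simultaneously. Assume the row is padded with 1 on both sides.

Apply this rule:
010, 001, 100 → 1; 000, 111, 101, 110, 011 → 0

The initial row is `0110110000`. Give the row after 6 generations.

0000001001
1000011110
0100100000
0111110001
0000001010
1000011010

1000011010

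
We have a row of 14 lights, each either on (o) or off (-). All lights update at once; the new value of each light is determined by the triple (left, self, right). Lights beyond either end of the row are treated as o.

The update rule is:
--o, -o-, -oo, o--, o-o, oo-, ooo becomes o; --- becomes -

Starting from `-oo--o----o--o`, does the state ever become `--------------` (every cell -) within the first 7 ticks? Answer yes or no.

no

tick 1: ooooooo--ooooo
tick 2: oooooooooooooo
tick 3: oooooooooooooo  (fixed point — unchanged through tick 7)
tick 7 is oooooooooooooo, still not uniform -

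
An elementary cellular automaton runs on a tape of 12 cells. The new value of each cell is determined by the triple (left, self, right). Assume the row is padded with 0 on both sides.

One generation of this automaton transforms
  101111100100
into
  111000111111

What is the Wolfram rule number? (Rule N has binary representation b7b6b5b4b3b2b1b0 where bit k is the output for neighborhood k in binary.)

position 3: 111 → 0  (bit 7 = 0)
position 6: 110 → 1  (bit 6 = 1)
position 1: 101 → 1  (bit 5 = 1)
position 7: 100 → 1  (bit 4 = 1)
position 2: 011 → 1  (bit 3 = 1)
position 0: 010 → 1  (bit 2 = 1)
position 8: 001 → 1  (bit 1 = 1)
position 11: 000 → 1  (bit 0 = 1)
bits b7..b0 = 01111111 = 127

127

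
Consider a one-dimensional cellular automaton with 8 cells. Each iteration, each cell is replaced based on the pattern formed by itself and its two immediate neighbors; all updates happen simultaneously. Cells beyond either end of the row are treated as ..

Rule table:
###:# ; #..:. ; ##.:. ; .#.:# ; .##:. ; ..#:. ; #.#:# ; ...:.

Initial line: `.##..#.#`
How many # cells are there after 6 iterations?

iteration 1: .....###
iteration 2: ......#.
iteration 3: ......#.  (fixed point — unchanged through iteration 6)
count of #: 1

1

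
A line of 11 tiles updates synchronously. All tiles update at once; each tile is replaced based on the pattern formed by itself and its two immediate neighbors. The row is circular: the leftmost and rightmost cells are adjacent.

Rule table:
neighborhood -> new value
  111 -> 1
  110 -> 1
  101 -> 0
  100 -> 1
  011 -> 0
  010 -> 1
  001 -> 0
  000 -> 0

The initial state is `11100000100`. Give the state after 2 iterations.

01110000110
00111000011

00111000011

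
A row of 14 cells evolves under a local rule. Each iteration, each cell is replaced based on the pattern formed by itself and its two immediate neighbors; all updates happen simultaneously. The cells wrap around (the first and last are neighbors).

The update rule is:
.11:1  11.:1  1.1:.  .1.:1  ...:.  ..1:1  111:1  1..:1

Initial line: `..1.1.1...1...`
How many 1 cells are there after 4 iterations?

.11.1.11.111..
111.1.11.1111.
111.1.11.1111.  (fixed point — unchanged through iteration 4)
count of 1: 10

10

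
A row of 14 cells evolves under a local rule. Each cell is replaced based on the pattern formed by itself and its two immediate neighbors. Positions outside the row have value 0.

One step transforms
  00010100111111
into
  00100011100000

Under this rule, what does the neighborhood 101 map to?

0

At position 4 the neighborhood is 101; the next row has 0 there.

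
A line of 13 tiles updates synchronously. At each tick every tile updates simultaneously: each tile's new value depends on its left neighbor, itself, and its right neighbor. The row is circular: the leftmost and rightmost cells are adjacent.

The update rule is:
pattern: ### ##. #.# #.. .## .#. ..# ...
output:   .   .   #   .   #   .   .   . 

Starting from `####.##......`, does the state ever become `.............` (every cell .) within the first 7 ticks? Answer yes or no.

#...##.......
....#........
.............
all cells are . at tick 3

yes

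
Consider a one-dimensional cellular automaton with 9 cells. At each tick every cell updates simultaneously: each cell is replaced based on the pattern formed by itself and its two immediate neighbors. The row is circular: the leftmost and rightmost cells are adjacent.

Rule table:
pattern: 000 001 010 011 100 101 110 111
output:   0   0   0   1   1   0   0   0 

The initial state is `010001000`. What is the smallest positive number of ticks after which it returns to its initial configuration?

9

tick 1: 001000100
tick 2: 000100010
tick 3: 000010001
tick 4: 100001000
tick 5: 010000100
tick 6: 001000010
tick 7: 000100001
tick 8: 100010000
tick 9: 010001000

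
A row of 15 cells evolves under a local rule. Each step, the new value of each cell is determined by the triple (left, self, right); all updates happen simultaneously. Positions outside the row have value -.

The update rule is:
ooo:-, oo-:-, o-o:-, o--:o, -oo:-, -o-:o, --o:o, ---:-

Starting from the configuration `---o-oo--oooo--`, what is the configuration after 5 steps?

-----------ooo-

step 1: --oo---oo----o-
step 2: -o--o-o--o--ooo
step 3: ooooo-oooooo---
step 4: ------------o--
step 5: -----------ooo-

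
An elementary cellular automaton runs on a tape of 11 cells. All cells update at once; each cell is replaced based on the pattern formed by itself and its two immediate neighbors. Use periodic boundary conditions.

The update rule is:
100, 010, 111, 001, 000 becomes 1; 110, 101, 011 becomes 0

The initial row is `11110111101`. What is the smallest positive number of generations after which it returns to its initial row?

11100011000
01011100111
01001011010
11111000011
11110111101

5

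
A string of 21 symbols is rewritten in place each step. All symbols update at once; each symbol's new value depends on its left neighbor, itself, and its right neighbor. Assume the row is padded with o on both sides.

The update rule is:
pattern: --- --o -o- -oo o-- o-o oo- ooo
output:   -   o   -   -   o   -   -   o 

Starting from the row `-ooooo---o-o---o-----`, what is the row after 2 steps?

step 1: --ooo-o-o---o-o-o---o
step 2: oo-o-----o-o-----o-o-

oo-o-----o-o-----o-o-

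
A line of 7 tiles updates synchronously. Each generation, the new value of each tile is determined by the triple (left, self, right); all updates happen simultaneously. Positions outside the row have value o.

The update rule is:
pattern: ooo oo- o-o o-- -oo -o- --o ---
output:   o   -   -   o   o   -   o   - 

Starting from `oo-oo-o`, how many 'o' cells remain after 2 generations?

o--o--o
-oo-ooo
count of o: 5

5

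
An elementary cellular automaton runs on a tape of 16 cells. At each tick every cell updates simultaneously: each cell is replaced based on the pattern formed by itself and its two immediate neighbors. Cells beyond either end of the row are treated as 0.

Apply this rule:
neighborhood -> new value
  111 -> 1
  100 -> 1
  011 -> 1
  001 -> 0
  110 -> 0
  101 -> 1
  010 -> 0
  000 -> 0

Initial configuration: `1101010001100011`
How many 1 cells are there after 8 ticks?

tick 1: 1010101001010010
tick 2: 0101010100101001
tick 3: 0010101010010100
tick 4: 0001010101001010
tick 5: 0000101010100101
tick 6: 0000010101010010
tick 7: 0000001010101001
tick 8: 0000000101010100
count of 1: 4

4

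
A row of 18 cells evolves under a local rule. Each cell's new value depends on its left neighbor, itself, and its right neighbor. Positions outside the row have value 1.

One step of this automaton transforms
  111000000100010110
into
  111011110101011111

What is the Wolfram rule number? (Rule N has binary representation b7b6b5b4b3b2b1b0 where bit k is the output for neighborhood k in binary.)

237

position 0: 111 → 1  (bit 7 = 1)
position 2: 110 → 1  (bit 6 = 1)
position 14: 101 → 1  (bit 5 = 1)
position 3: 100 → 0  (bit 4 = 0)
position 15: 011 → 1  (bit 3 = 1)
position 9: 010 → 1  (bit 2 = 1)
position 8: 001 → 0  (bit 1 = 0)
position 4: 000 → 1  (bit 0 = 1)
bits b7..b0 = 11101101 = 237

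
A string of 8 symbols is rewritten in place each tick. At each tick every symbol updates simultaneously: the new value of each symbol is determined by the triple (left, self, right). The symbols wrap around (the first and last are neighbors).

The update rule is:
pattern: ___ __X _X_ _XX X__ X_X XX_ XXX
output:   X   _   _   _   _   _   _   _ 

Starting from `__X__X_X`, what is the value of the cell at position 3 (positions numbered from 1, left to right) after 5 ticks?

________
XXXXXXXX
________  (repeats tick 1; period 2)
tick 5: ________
position 3 holds _

_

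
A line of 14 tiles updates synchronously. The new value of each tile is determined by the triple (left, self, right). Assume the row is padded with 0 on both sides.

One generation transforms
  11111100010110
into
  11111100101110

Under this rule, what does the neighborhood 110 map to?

1

At position 5 the neighborhood is 110; the next row has 1 there.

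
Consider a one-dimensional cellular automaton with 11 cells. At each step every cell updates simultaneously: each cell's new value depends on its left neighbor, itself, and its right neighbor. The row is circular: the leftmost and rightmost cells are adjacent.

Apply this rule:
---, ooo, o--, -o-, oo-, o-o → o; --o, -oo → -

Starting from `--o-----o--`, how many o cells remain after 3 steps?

o-ooooo-ooo
oo-ooooo-oo
ooo-ooooo-o
count of o: 9

9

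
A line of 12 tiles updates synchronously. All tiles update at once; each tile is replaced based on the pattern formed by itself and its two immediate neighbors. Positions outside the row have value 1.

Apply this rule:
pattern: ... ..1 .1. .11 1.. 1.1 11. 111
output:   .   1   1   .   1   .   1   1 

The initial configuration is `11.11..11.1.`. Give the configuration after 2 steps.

1111.11.1.1.

step 1: 11..111.1.1.
step 2: 1111.11.1.1.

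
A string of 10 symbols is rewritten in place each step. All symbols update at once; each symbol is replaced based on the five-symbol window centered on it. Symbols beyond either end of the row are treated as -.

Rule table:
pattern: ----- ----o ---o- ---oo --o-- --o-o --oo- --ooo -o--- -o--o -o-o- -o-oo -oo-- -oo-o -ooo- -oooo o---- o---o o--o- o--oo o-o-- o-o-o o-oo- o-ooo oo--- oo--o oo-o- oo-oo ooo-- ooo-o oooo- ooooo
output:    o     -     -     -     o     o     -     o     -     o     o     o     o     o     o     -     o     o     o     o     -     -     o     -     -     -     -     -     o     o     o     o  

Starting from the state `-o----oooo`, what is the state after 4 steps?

--o-o-o-oo

step 1: -o-o--o-oo
step 2: -oo-oooooo
step 3: --o---oooo
step 4: --o-o-o-oo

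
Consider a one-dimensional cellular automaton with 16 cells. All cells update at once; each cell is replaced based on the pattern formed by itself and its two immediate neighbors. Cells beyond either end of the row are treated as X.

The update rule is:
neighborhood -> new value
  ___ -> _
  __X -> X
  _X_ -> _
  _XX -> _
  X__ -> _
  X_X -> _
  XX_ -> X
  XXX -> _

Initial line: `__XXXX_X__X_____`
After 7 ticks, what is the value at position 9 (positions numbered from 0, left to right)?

X

_X___X___X_____X
____X___X_____X_
___X___X_____X__
__X___X_____X__X
_X___X_____X__X_
____X_____X__X__
___X_____X__X__X
position 9 holds X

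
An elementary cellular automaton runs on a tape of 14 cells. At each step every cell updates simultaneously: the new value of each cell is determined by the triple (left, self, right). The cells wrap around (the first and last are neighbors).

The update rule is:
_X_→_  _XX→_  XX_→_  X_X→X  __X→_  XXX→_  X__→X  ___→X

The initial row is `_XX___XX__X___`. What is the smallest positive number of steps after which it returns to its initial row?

___XX___X__XXX
XX___XX__X____
__XX___X__XXX_
X___XX__X____X
_XX___X__XXX__
___XX__X____XX
XX___X__XXX___
__XX__X____XX_
X___X__XXX___X
_XX__X____XX__
___X__XXX___XX
XX__X____XX___
__X__XXX___XX_
X__X____XX___X
_X__XXX___XX__
__X____XX___XX
X__XXX___XX___
_X____XX___XX_
__XXX___XX___X
X____XX___XX__
_XXX___XX___X_
____XX___XX__X
XXX___XX___X__
___XX___XX__X_
XX___XX___X__X
__XX___XX__X__
X___XX___X__XX
_XX___XX__X___

28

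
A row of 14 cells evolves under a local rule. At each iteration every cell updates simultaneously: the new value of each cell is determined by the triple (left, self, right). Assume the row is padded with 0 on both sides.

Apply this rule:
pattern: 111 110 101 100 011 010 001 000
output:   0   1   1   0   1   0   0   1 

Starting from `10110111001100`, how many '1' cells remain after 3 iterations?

01111101001101
01000110001110
00010110101010
count of 1: 6

6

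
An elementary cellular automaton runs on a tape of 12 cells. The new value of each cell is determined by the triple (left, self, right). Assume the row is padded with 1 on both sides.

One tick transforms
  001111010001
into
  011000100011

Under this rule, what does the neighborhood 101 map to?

1

At position 6 the neighborhood is 101; the next row has 1 there.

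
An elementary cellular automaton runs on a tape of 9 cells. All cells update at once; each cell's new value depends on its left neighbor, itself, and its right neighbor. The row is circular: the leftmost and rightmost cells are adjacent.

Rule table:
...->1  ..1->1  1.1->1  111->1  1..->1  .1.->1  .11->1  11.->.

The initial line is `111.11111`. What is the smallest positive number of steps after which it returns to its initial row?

9

11.111111
1.1111111
.11111111
11111111.
1111111.1
111111.11
11111.111
1111.1111
111.11111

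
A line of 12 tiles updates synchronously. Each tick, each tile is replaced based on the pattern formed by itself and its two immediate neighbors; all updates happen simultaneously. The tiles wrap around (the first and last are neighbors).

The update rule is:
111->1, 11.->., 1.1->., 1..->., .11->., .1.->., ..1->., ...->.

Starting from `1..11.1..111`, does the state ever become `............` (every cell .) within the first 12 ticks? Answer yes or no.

..........11
............
all cells are . at tick 2

yes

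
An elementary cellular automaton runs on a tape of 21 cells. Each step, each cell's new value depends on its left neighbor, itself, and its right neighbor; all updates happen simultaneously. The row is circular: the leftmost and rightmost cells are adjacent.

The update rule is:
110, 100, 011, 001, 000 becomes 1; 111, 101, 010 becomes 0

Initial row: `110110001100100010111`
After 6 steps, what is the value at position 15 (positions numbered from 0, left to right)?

010111111111011100100
100100000001010111011
111011111110000101010
101010000011111000000
000001111110001111111
111111000011111000001
position 15 holds 0

0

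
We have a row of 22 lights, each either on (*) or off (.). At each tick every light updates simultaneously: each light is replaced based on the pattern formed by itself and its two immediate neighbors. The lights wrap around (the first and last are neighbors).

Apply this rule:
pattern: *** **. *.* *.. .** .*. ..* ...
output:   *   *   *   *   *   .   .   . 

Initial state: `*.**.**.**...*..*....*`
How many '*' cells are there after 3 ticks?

16

tick 1: ***********...*..*...*
tick 2: ************...*..*..*
tick 3: *************...*..*.*
count of *: 16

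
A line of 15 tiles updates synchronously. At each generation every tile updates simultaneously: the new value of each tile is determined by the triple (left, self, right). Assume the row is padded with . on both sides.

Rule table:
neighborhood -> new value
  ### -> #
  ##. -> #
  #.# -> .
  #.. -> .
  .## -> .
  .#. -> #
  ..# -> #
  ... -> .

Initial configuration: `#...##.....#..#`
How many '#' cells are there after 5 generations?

8

#..#.#....##.##
#.##.#...#.#..#
#..#.#..##.#.##
#.##.#.#.#.#..#
#..#.#.#.#.#.##
count of #: 8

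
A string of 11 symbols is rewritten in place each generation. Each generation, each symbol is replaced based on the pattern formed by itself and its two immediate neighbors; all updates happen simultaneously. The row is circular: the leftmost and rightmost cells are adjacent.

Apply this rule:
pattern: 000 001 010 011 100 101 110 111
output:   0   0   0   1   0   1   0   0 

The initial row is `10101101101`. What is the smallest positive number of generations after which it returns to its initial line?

generation 1: 01011011011
generation 2: 10110110110
generation 3: 01101101101
generation 4: 11011011010
generation 5: 10110110101
generation 6: 01101101011
generation 7: 11011010110
generation 8: 10110101101
generation 9: 01101011011
generation 10: 11010110110
generation 11: 10101101101

11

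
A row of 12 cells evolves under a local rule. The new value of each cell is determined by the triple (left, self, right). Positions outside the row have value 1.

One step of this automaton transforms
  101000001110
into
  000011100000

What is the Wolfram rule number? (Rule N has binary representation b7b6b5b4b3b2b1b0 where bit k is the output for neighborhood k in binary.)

1

position 9: 111 → 0  (bit 7 = 0)
position 0: 110 → 0  (bit 6 = 0)
position 1: 101 → 0  (bit 5 = 0)
position 3: 100 → 0  (bit 4 = 0)
position 8: 011 → 0  (bit 3 = 0)
position 2: 010 → 0  (bit 2 = 0)
position 7: 001 → 0  (bit 1 = 0)
position 4: 000 → 1  (bit 0 = 1)
bits b7..b0 = 00000001 = 1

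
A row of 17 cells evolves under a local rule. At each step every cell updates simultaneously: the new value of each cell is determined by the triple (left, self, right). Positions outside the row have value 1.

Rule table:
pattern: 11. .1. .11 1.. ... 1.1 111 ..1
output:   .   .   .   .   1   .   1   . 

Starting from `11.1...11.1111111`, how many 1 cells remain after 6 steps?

1....1.....111111
..11...111..11111
.....1..1....1111
.111......11..111
..1..1111......11
......11..1111..1
count of 1: 7

7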